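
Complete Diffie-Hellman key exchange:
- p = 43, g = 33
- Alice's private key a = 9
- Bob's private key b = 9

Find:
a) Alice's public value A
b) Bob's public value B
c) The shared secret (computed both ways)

Step 1: A = g^a mod p = 33^9 mod 43 = 2.
Step 2: B = g^b mod p = 33^9 mod 43 = 2.
Step 3: Alice computes s = B^a mod p = 2^9 mod 43 = 39.
Step 4: Bob computes s = A^b mod p = 2^9 mod 43 = 39.
Both sides agree: shared secret = 39.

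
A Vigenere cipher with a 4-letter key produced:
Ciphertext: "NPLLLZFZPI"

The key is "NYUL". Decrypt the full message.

Step 1: Key 'NYUL' has length 4. Extended key: NYULNYULNY
Step 2: Decrypt each position:
  N(13) - N(13) = 0 = A
  P(15) - Y(24) = 17 = R
  L(11) - U(20) = 17 = R
  L(11) - L(11) = 0 = A
  L(11) - N(13) = 24 = Y
  Z(25) - Y(24) = 1 = B
  F(5) - U(20) = 11 = L
  Z(25) - L(11) = 14 = O
  P(15) - N(13) = 2 = C
  I(8) - Y(24) = 10 = K
Plaintext: ARRAYBLOCK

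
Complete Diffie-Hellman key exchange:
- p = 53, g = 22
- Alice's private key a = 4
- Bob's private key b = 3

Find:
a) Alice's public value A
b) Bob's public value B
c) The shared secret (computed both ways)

Step 1: A = g^a mod p = 22^4 mod 53 = 49.
Step 2: B = g^b mod p = 22^3 mod 53 = 48.
Step 3: Alice computes s = B^a mod p = 48^4 mod 53 = 42.
Step 4: Bob computes s = A^b mod p = 49^3 mod 53 = 42.
Both sides agree: shared secret = 42.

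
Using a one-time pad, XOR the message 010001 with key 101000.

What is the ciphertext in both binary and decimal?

Step 1: Write out the XOR operation bit by bit:
  Message: 010001
  Key:     101000
  XOR:     111001
Step 2: Convert to decimal: 111001 = 57.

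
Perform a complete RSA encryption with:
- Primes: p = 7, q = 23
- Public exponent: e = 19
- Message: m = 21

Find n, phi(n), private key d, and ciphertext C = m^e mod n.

Step 1: n = 7 * 23 = 161.
Step 2: phi(n) = (7-1)(23-1) = 6 * 22 = 132.
Step 3: Find d = 19^(-1) mod 132 = 7.
  Verify: 19 * 7 = 133 = 1 (mod 132).
Step 4: C = 21^19 mod 161 = 112.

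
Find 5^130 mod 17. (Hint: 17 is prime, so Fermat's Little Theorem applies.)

Step 1: Since 17 is prime, by Fermat's Little Theorem: 5^16 = 1 (mod 17).
Step 2: Reduce exponent: 130 mod 16 = 2.
Step 3: So 5^130 = 5^2 (mod 17).
Step 4: 5^2 mod 17 = 8.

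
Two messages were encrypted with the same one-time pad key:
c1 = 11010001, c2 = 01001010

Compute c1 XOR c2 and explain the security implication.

Step 1: c1 XOR c2 = (m1 XOR k) XOR (m2 XOR k).
Step 2: By XOR associativity/commutativity: = m1 XOR m2 XOR k XOR k = m1 XOR m2.
Step 3: 11010001 XOR 01001010 = 10011011 = 155.
Step 4: The key cancels out! An attacker learns m1 XOR m2 = 155, revealing the relationship between plaintexts.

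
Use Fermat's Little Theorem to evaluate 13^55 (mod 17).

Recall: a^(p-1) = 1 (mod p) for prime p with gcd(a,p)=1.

Step 1: Since 17 is prime, by Fermat's Little Theorem: 13^16 = 1 (mod 17).
Step 2: Reduce exponent: 55 mod 16 = 7.
Step 3: So 13^55 = 13^7 (mod 17).
Step 4: 13^7 mod 17 = 4.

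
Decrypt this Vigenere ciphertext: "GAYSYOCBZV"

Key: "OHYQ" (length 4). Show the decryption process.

Step 1: Key 'OHYQ' has length 4. Extended key: OHYQOHYQOH
Step 2: Decrypt each position:
  G(6) - O(14) = 18 = S
  A(0) - H(7) = 19 = T
  Y(24) - Y(24) = 0 = A
  S(18) - Q(16) = 2 = C
  Y(24) - O(14) = 10 = K
  O(14) - H(7) = 7 = H
  C(2) - Y(24) = 4 = E
  B(1) - Q(16) = 11 = L
  Z(25) - O(14) = 11 = L
  V(21) - H(7) = 14 = O
Plaintext: STACKHELLO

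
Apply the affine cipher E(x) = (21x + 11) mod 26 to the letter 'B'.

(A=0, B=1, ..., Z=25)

Step 1: Convert 'B' to number: x = 1.
Step 2: E(1) = (21 * 1 + 11) mod 26 = 32 mod 26 = 6.
Step 3: Convert 6 back to letter: G.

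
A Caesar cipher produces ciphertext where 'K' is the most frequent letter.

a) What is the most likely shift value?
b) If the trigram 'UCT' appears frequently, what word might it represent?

Step 1: In English, 'E' is the most frequent letter (12.7%).
Step 2: The most frequent ciphertext letter is 'K' (position 10).
Step 3: Shift = (10 - 4) mod 26 = 6.
Step 4: Decrypt 'UCT' by shifting back 6:
  U -> O
  C -> W
  T -> N
Step 5: 'UCT' decrypts to 'OWN'.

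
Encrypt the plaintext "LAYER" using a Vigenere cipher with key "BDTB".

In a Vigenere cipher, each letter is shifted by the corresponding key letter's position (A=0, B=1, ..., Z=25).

Step 1: Repeat key to match plaintext length:
  Plaintext: LAYER
  Key:       BDTBB
Step 2: Encrypt each letter:
  L(11) + B(1) = (11+1) mod 26 = 12 = M
  A(0) + D(3) = (0+3) mod 26 = 3 = D
  Y(24) + T(19) = (24+19) mod 26 = 17 = R
  E(4) + B(1) = (4+1) mod 26 = 5 = F
  R(17) + B(1) = (17+1) mod 26 = 18 = S
Ciphertext: MDRFS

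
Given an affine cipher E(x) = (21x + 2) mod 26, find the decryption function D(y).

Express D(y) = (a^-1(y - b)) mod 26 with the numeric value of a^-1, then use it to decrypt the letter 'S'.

Step 1: Find a^-1, the modular inverse of 21 mod 26.
Step 2: We need 21 * a^-1 = 1 (mod 26).
Step 3: 21 * 5 = 105 = 4 * 26 + 1, so a^-1 = 5.
Step 4: D(y) = 5(y - 2) mod 26.
Step 5: Apply to 'S' (y = 18): D(18) = 5 * (18 - 2) mod 26 = 5 * 16 mod 26 = 2 -> 'C'.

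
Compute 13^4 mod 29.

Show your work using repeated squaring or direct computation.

Step 1: Compute 13^4 mod 29 step by step, reducing modulo 29 at each step.
  13^1 mod 29 = 13
  13^2 mod 29 = (13 * 13) mod 29 = 24
  13^3 mod 29 = (24 * 13) mod 29 = 22
  13^4 mod 29 = (22 * 13) mod 29 = 25
Step 2: Result = 25.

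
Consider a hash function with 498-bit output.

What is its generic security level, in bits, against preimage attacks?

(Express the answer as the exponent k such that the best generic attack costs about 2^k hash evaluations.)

Step 1: The hash has a 498-bit output.
Step 2: Preimage resistance means: given a digest h(x), it should be infeasible to find any input that hashes to it.
With a 498-bit output there are 2^498 possible digests, so a generic brute-force preimage search costs about 2^498 evaluations.
Step 3: Security level = 498 bits.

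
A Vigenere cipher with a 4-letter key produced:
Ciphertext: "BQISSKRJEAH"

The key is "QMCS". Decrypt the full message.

Step 1: Key 'QMCS' has length 4. Extended key: QMCSQMCSQMC
Step 2: Decrypt each position:
  B(1) - Q(16) = 11 = L
  Q(16) - M(12) = 4 = E
  I(8) - C(2) = 6 = G
  S(18) - S(18) = 0 = A
  S(18) - Q(16) = 2 = C
  K(10) - M(12) = 24 = Y
  R(17) - C(2) = 15 = P
  J(9) - S(18) = 17 = R
  E(4) - Q(16) = 14 = O
  A(0) - M(12) = 14 = O
  H(7) - C(2) = 5 = F
Plaintext: LEGACYPROOF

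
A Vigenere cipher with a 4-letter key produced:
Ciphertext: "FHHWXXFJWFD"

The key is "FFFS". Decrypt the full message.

Step 1: Key 'FFFS' has length 4. Extended key: FFFSFFFSFFF
Step 2: Decrypt each position:
  F(5) - F(5) = 0 = A
  H(7) - F(5) = 2 = C
  H(7) - F(5) = 2 = C
  W(22) - S(18) = 4 = E
  X(23) - F(5) = 18 = S
  X(23) - F(5) = 18 = S
  F(5) - F(5) = 0 = A
  J(9) - S(18) = 17 = R
  W(22) - F(5) = 17 = R
  F(5) - F(5) = 0 = A
  D(3) - F(5) = 24 = Y
Plaintext: ACCESSARRAY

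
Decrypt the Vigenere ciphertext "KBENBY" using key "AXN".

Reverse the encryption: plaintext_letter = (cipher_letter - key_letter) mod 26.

Step 1: Extend key: AXNAXN
Step 2: Decrypt each letter (c - k) mod 26:
  K(10) - A(0) = (10-0) mod 26 = 10 = K
  B(1) - X(23) = (1-23) mod 26 = 4 = E
  E(4) - N(13) = (4-13) mod 26 = 17 = R
  N(13) - A(0) = (13-0) mod 26 = 13 = N
  B(1) - X(23) = (1-23) mod 26 = 4 = E
  Y(24) - N(13) = (24-13) mod 26 = 11 = L
Plaintext: KERNEL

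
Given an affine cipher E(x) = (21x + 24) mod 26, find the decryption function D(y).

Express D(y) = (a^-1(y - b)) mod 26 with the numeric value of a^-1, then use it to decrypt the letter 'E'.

Step 1: Find a^-1, the modular inverse of 21 mod 26.
Step 2: We need 21 * a^-1 = 1 (mod 26).
Step 3: 21 * 5 = 105 = 4 * 26 + 1, so a^-1 = 5.
Step 4: D(y) = 5(y - 24) mod 26.
Step 5: Apply to 'E' (y = 4): D(4) = 5 * (4 - 24) mod 26 = 5 * -20 mod 26 = 4 -> 'E'.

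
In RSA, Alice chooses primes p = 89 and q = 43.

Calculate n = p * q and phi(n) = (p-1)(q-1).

Step 1: n = p * q = 89 * 43 = 3827.
Step 2: phi(n) = (p-1)(q-1) = 88 * 42 = 3696.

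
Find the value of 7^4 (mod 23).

Step 1: Compute 7^4 mod 23 step by step, reducing modulo 23 at each step.
  7^1 mod 23 = 7
  7^2 mod 23 = (7 * 7) mod 23 = 3
  7^3 mod 23 = (3 * 7) mod 23 = 21
  7^4 mod 23 = (21 * 7) mod 23 = 9
Step 2: Result = 9.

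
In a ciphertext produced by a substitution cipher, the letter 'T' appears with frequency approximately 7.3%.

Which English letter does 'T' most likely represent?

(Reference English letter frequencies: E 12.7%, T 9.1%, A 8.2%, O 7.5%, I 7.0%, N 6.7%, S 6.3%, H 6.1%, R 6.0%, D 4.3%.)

Step 1: The observed frequency is 7.3%.
Step 2: Compare with English frequencies:
  E: 12.7% (difference: 5.4%)
  T: 9.1% (difference: 1.8%)
  A: 8.2% (difference: 0.9%)
  O: 7.5% (difference: 0.2%) <-- closest
  I: 7.0% (difference: 0.3%)
  N: 6.7% (difference: 0.6%)
  S: 6.3% (difference: 1.0%)
  H: 6.1% (difference: 1.2%)
  R: 6.0% (difference: 1.3%)
  D: 4.3% (difference: 3.0%)
Step 3: 'T' most likely represents 'O' (frequency 7.5%).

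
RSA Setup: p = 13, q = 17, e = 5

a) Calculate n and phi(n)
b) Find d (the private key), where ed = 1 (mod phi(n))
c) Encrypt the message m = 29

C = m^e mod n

Step 1: n = 13 * 17 = 221.
Step 2: phi(n) = (13-1)(17-1) = 12 * 16 = 192.
Step 3: Find d = 5^(-1) mod 192 = 77.
  Verify: 5 * 77 = 385 = 1 (mod 192).
Step 4: C = 29^5 mod 221 = 139.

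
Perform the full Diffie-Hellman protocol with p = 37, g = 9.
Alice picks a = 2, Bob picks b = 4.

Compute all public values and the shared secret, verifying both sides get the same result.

Step 1: A = g^a mod p = 9^2 mod 37 = 7.
Step 2: B = g^b mod p = 9^4 mod 37 = 12.
Step 3: Alice computes s = B^a mod p = 12^2 mod 37 = 33.
Step 4: Bob computes s = A^b mod p = 7^4 mod 37 = 33.
Both sides agree: shared secret = 33.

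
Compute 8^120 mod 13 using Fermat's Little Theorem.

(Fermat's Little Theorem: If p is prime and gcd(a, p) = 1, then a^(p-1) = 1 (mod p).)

Step 1: Since 13 is prime, by Fermat's Little Theorem: 8^12 = 1 (mod 13).
Step 2: Reduce exponent: 120 mod 12 = 0.
Step 3: So 8^120 = 8^0 (mod 13).
Step 4: 8^0 mod 13 = 1.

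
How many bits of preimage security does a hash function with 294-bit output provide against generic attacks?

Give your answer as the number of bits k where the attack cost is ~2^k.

Step 1: The hash has a 294-bit output.
Step 2: Preimage resistance means: given a digest h(x), it should be infeasible to find any input that hashes to it.
With a 294-bit output there are 2^294 possible digests, so a generic brute-force preimage search costs about 2^294 evaluations.
Step 3: Security level = 294 bits.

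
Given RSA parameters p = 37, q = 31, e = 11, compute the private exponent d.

Step 1: n = 37 * 31 = 1147.
Step 2: phi(n) = 36 * 30 = 1080.
Step 3: Find d such that 11 * d = 1 (mod 1080).
Step 4: d = 11^(-1) mod 1080 = 491.
Verification: 11 * 491 = 5401 = 5 * 1080 + 1.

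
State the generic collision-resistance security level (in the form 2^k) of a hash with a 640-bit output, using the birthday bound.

Step 1: The birthday paradox gives collision probability ~50% after sqrt(2^n) = 2^(n/2) hashes.
Step 2: For 640-bit output: 2^(640/2) = 2^320.
Step 3: Approximately 2^320 hash computations needed.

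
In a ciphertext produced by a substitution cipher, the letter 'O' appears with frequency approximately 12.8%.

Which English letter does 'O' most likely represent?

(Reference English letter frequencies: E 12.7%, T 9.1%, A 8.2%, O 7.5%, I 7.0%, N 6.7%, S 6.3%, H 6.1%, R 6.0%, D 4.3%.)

Step 1: The observed frequency is 12.8%.
Step 2: Compare with English frequencies:
  E: 12.7% (difference: 0.1%) <-- closest
  T: 9.1% (difference: 3.7%)
  A: 8.2% (difference: 4.6%)
  O: 7.5% (difference: 5.3%)
  I: 7.0% (difference: 5.8%)
  N: 6.7% (difference: 6.1%)
  S: 6.3% (difference: 6.5%)
  H: 6.1% (difference: 6.7%)
  R: 6.0% (difference: 6.8%)
  D: 4.3% (difference: 8.5%)
Step 3: 'O' most likely represents 'E' (frequency 12.7%).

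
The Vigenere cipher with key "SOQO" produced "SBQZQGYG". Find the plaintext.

Step 1: Extend key: SOQOSOQO
Step 2: Decrypt each letter (c - k) mod 26:
  S(18) - S(18) = (18-18) mod 26 = 0 = A
  B(1) - O(14) = (1-14) mod 26 = 13 = N
  Q(16) - Q(16) = (16-16) mod 26 = 0 = A
  Z(25) - O(14) = (25-14) mod 26 = 11 = L
  Q(16) - S(18) = (16-18) mod 26 = 24 = Y
  G(6) - O(14) = (6-14) mod 26 = 18 = S
  Y(24) - Q(16) = (24-16) mod 26 = 8 = I
  G(6) - O(14) = (6-14) mod 26 = 18 = S
Plaintext: ANALYSIS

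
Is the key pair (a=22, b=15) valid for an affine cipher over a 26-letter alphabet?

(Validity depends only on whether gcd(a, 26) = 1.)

Step 1: Compute gcd(22, 26).
Step 2: gcd(22, 26) = 2.
Since gcd = 2 != 1, 22 shares a common factor with 26, so it cannot be used.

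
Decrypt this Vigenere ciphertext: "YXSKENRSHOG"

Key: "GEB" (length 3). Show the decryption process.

Step 1: Key 'GEB' has length 3. Extended key: GEBGEBGEBGE
Step 2: Decrypt each position:
  Y(24) - G(6) = 18 = S
  X(23) - E(4) = 19 = T
  S(18) - B(1) = 17 = R
  K(10) - G(6) = 4 = E
  E(4) - E(4) = 0 = A
  N(13) - B(1) = 12 = M
  R(17) - G(6) = 11 = L
  S(18) - E(4) = 14 = O
  H(7) - B(1) = 6 = G
  O(14) - G(6) = 8 = I
  G(6) - E(4) = 2 = C
Plaintext: STREAMLOGIC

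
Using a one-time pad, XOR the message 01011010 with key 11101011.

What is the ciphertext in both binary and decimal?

Step 1: Write out the XOR operation bit by bit:
  Message: 01011010
  Key:     11101011
  XOR:     10110001
Step 2: Convert to decimal: 10110001 = 177.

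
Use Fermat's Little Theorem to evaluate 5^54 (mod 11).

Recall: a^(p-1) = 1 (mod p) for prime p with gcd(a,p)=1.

Step 1: Since 11 is prime, by Fermat's Little Theorem: 5^10 = 1 (mod 11).
Step 2: Reduce exponent: 54 mod 10 = 4.
Step 3: So 5^54 = 5^4 (mod 11).
Step 4: 5^4 mod 11 = 9.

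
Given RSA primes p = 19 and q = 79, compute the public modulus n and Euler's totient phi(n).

Step 1: n = p * q = 19 * 79 = 1501.
Step 2: phi(n) = (p-1)(q-1) = 18 * 78 = 1404.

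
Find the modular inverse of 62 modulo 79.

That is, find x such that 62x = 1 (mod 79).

Step 1: We need x such that 62 * x = 1 (mod 79).
Step 2: Using the extended Euclidean algorithm or trial:
  62 * 65 = 4030 = 51 * 79 + 1.
Step 3: Since 4030 mod 79 = 1, the inverse is x = 65.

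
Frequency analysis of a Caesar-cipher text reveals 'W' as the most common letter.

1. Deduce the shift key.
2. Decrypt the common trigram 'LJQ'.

Step 1: In English, 'E' is the most frequent letter (12.7%).
Step 2: The most frequent ciphertext letter is 'W' (position 22).
Step 3: Shift = (22 - 4) mod 26 = 18.
Step 4: Decrypt 'LJQ' by shifting back 18:
  L -> T
  J -> R
  Q -> Y
Step 5: 'LJQ' decrypts to 'TRY'.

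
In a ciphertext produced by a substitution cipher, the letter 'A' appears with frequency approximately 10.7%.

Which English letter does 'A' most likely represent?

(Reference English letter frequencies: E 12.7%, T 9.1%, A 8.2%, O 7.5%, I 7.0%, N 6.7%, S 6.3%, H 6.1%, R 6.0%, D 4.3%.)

Step 1: The observed frequency is 10.7%.
Step 2: Compare with English frequencies:
  E: 12.7% (difference: 2.0%)
  T: 9.1% (difference: 1.6%) <-- closest
  A: 8.2% (difference: 2.5%)
  O: 7.5% (difference: 3.2%)
  I: 7.0% (difference: 3.7%)
  N: 6.7% (difference: 4.0%)
  S: 6.3% (difference: 4.4%)
  H: 6.1% (difference: 4.6%)
  R: 6.0% (difference: 4.7%)
  D: 4.3% (difference: 6.4%)
Step 3: 'A' most likely represents 'T' (frequency 9.1%).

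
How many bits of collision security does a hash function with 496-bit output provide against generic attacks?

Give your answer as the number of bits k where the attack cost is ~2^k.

Step 1: The hash has a 496-bit output.
Step 2: Collision resistance means it should be infeasible to find any x != y with h(x) = h(y).
By the birthday bound, a generic collision search succeeds after about sqrt(2^496) = 2^(496/2) = 2^248 evaluations.
Step 3: Security level = 248 bits.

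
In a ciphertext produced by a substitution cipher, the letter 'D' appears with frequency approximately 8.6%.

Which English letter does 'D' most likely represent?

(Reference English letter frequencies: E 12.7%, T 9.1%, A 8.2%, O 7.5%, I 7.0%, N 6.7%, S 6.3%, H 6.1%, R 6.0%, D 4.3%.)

Step 1: The observed frequency is 8.6%.
Step 2: Compare with English frequencies:
  E: 12.7% (difference: 4.1%)
  T: 9.1% (difference: 0.5%)
  A: 8.2% (difference: 0.4%) <-- closest
  O: 7.5% (difference: 1.1%)
  I: 7.0% (difference: 1.6%)
  N: 6.7% (difference: 1.9%)
  S: 6.3% (difference: 2.3%)
  H: 6.1% (difference: 2.5%)
  R: 6.0% (difference: 2.6%)
  D: 4.3% (difference: 4.3%)
Step 3: 'D' most likely represents 'A' (frequency 8.2%).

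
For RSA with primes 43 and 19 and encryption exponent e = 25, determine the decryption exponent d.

Step 1: n = 43 * 19 = 817.
Step 2: phi(n) = 42 * 18 = 756.
Step 3: Find d such that 25 * d = 1 (mod 756).
Step 4: d = 25^(-1) mod 756 = 121.
Verification: 25 * 121 = 3025 = 4 * 756 + 1.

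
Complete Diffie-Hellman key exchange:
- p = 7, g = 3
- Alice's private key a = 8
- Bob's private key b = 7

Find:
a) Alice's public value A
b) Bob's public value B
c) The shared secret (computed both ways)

Step 1: A = g^a mod p = 3^8 mod 7 = 2.
Step 2: B = g^b mod p = 3^7 mod 7 = 3.
Step 3: Alice computes s = B^a mod p = 3^8 mod 7 = 2.
Step 4: Bob computes s = A^b mod p = 2^7 mod 7 = 2.
Both sides agree: shared secret = 2.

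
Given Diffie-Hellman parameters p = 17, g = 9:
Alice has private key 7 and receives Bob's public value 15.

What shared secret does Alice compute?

Step 1: s = B^a mod p = 15^7 mod 17.
  15^1 mod 17 = 15
  15^2 mod 17 = (15 * 15) mod 17 = 4
  15^3 mod 17 = (4 * 15) mod 17 = 9
  15^4 mod 17 = (9 * 15) mod 17 = 16
  15^5 mod 17 = (16 * 15) mod 17 = 2
  15^6 mod 17 = (2 * 15) mod 17 = 13
  15^7 mod 17 = (13 * 15) mod 17 = 8
Result: shared secret = 8.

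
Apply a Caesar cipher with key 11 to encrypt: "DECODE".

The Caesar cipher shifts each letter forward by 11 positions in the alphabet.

Step 1: For each letter, shift forward by 11 positions (mod 26).
  D (position 3) -> position (3+11) mod 26 = 14 -> O
  E (position 4) -> position (4+11) mod 26 = 15 -> P
  C (position 2) -> position (2+11) mod 26 = 13 -> N
  O (position 14) -> position (14+11) mod 26 = 25 -> Z
  D (position 3) -> position (3+11) mod 26 = 14 -> O
  E (position 4) -> position (4+11) mod 26 = 15 -> P
Result: OPNZOP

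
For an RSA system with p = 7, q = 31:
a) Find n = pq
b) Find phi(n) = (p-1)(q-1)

Step 1: n = p * q = 7 * 31 = 217.
Step 2: phi(n) = (p-1)(q-1) = 6 * 30 = 180.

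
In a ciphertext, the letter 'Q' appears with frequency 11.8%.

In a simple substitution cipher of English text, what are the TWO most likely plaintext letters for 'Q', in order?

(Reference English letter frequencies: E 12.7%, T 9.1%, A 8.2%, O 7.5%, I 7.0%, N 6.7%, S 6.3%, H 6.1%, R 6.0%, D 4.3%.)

Step 1: Observed frequency of 'Q' is 11.8%.
Step 2: Compute distances to each reference frequency and sort:
  E (12.7%): difference = 0.9% <-- BEST
  T (9.1%): difference = 2.7% <-- RUNNER-UP
  A (8.2%): difference = 3.6%
  O (7.5%): difference = 4.3%
  I (7.0%): difference = 4.8%
Step 3: Most likely is 'E' (12.7%, diff 0.9%); second most likely is 'T' (9.1%, diff 2.7%).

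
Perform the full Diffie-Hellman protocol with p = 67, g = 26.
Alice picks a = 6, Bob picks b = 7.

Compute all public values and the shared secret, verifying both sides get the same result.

Step 1: A = g^a mod p = 26^6 mod 67 = 15.
Step 2: B = g^b mod p = 26^7 mod 67 = 55.
Step 3: Alice computes s = B^a mod p = 55^6 mod 67 = 62.
Step 4: Bob computes s = A^b mod p = 15^7 mod 67 = 62.
Both sides agree: shared secret = 62.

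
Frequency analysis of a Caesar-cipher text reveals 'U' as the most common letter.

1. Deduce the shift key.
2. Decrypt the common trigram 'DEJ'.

Step 1: In English, 'E' is the most frequent letter (12.7%).
Step 2: The most frequent ciphertext letter is 'U' (position 20).
Step 3: Shift = (20 - 4) mod 26 = 16.
Step 4: Decrypt 'DEJ' by shifting back 16:
  D -> N
  E -> O
  J -> T
Step 5: 'DEJ' decrypts to 'NOT'.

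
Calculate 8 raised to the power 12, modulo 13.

Step 1: Compute 8^12 mod 13 step by step, reducing modulo 13 at each step.
  8^1 mod 13 = 8
  8^2 mod 13 = (8 * 8) mod 13 = 12
  8^3 mod 13 = (12 * 8) mod 13 = 5
  8^4 mod 13 = (5 * 8) mod 13 = 1
  8^5 mod 13 = (1 * 8) mod 13 = 8
  8^6 mod 13 = (8 * 8) mod 13 = 12
  8^7 mod 13 = (12 * 8) mod 13 = 5
  8^8 mod 13 = (5 * 8) mod 13 = 1
  8^9 mod 13 = (1 * 8) mod 13 = 8
  8^10 mod 13 = (8 * 8) mod 13 = 12
  8^11 mod 13 = (12 * 8) mod 13 = 5
  8^12 mod 13 = (5 * 8) mod 13 = 1
Step 2: Result = 1.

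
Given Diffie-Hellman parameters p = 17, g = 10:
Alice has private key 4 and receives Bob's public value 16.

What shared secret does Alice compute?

Step 1: s = B^a mod p = 16^4 mod 17.
  16^1 mod 17 = 16
  16^2 mod 17 = (16 * 16) mod 17 = 1
  16^3 mod 17 = (1 * 16) mod 17 = 16
  16^4 mod 17 = (16 * 16) mod 17 = 1
Result: shared secret = 1.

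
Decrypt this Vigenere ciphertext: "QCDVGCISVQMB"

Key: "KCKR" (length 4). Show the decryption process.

Step 1: Key 'KCKR' has length 4. Extended key: KCKRKCKRKCKR
Step 2: Decrypt each position:
  Q(16) - K(10) = 6 = G
  C(2) - C(2) = 0 = A
  D(3) - K(10) = 19 = T
  V(21) - R(17) = 4 = E
  G(6) - K(10) = 22 = W
  C(2) - C(2) = 0 = A
  I(8) - K(10) = 24 = Y
  S(18) - R(17) = 1 = B
  V(21) - K(10) = 11 = L
  Q(16) - C(2) = 14 = O
  M(12) - K(10) = 2 = C
  B(1) - R(17) = 10 = K
Plaintext: GATEWAYBLOCK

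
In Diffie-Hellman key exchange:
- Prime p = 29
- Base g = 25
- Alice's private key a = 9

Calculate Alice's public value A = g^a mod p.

Step 1: A = g^a mod p = 25^9 mod 29.
  25^1 mod 29 = 25
  25^2 mod 29 = (25 * 25) mod 29 = 16
  25^3 mod 29 = (16 * 25) mod 29 = 23
  25^4 mod 29 = (23 * 25) mod 29 = 24
  25^5 mod 29 = (24 * 25) mod 29 = 20
  25^6 mod 29 = (20 * 25) mod 29 = 7
  25^7 mod 29 = (7 * 25) mod 29 = 1
  25^8 mod 29 = (1 * 25) mod 29 = 25
  25^9 mod 29 = (25 * 25) mod 29 = 16
Result: A = 16.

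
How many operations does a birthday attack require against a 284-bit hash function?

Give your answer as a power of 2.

Step 1: The birthday paradox gives collision probability ~50% after sqrt(2^n) = 2^(n/2) hashes.
Step 2: For 284-bit output: 2^(284/2) = 2^142.
Step 3: Approximately 2^142 hash computations needed.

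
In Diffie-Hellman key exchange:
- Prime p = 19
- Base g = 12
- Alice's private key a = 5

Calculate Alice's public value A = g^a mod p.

Step 1: A = g^a mod p = 12^5 mod 19.
  12^1 mod 19 = 12
  12^2 mod 19 = (12 * 12) mod 19 = 11
  12^3 mod 19 = (11 * 12) mod 19 = 18
  12^4 mod 19 = (18 * 12) mod 19 = 7
  12^5 mod 19 = (7 * 12) mod 19 = 8
Result: A = 8.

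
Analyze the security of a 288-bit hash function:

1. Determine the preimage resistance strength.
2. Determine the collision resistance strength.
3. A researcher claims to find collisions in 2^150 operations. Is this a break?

Step 1: Preimage resistance requires brute-force of 2^288 operations.
Step 2: Collision resistance (birthday bound) = 2^(288/2) = 2^144.
Step 3: The claimed attack costs 2^150 operations.
Step 4: Since 2^150 >= 2^144, the claimed attack is no faster than the generic birthday attack, so this does not break collision resistance.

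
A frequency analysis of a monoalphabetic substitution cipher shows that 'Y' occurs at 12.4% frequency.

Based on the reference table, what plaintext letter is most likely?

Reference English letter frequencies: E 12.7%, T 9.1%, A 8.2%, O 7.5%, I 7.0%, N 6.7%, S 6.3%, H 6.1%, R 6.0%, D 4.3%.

Step 1: The observed frequency is 12.4%.
Step 2: Compare with English frequencies:
  E: 12.7% (difference: 0.3%) <-- closest
  T: 9.1% (difference: 3.3%)
  A: 8.2% (difference: 4.2%)
  O: 7.5% (difference: 4.9%)
  I: 7.0% (difference: 5.4%)
  N: 6.7% (difference: 5.7%)
  S: 6.3% (difference: 6.1%)
  H: 6.1% (difference: 6.3%)
  R: 6.0% (difference: 6.4%)
  D: 4.3% (difference: 8.1%)
Step 3: 'Y' most likely represents 'E' (frequency 12.7%).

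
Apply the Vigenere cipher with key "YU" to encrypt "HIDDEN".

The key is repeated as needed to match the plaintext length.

Step 1: Repeat key to match plaintext length:
  Plaintext: HIDDEN
  Key:       YUYUYU
Step 2: Encrypt each letter:
  H(7) + Y(24) = (7+24) mod 26 = 5 = F
  I(8) + U(20) = (8+20) mod 26 = 2 = C
  D(3) + Y(24) = (3+24) mod 26 = 1 = B
  D(3) + U(20) = (3+20) mod 26 = 23 = X
  E(4) + Y(24) = (4+24) mod 26 = 2 = C
  N(13) + U(20) = (13+20) mod 26 = 7 = H
Ciphertext: FCBXCH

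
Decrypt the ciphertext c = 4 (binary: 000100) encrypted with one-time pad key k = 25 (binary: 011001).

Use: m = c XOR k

Step 1: XOR ciphertext with key:
  Ciphertext: 000100
  Key:        011001
  XOR:        011101
Step 2: Plaintext = 011101 = 29 in decimal.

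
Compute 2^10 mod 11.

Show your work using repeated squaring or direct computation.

Step 1: Compute 2^10 mod 11 step by step, reducing modulo 11 at each step.
  2^1 mod 11 = 2
  2^2 mod 11 = (2 * 2) mod 11 = 4
  2^3 mod 11 = (4 * 2) mod 11 = 8
  2^4 mod 11 = (8 * 2) mod 11 = 5
  2^5 mod 11 = (5 * 2) mod 11 = 10
  2^6 mod 11 = (10 * 2) mod 11 = 9
  2^7 mod 11 = (9 * 2) mod 11 = 7
  2^8 mod 11 = (7 * 2) mod 11 = 3
  2^9 mod 11 = (3 * 2) mod 11 = 6
  2^10 mod 11 = (6 * 2) mod 11 = 1
Step 2: Result = 1.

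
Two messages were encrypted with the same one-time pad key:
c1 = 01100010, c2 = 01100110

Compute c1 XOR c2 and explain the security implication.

Step 1: c1 XOR c2 = (m1 XOR k) XOR (m2 XOR k).
Step 2: By XOR associativity/commutativity: = m1 XOR m2 XOR k XOR k = m1 XOR m2.
Step 3: 01100010 XOR 01100110 = 00000100 = 4.
Step 4: The key cancels out! An attacker learns m1 XOR m2 = 4, revealing the relationship between plaintexts.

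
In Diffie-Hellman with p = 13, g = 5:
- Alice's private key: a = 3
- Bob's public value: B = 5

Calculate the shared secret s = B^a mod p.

Step 1: s = B^a mod p = 5^3 mod 13.
  5^1 mod 13 = 5
  5^2 mod 13 = (5 * 5) mod 13 = 12
  5^3 mod 13 = (12 * 5) mod 13 = 8
Result: shared secret = 8.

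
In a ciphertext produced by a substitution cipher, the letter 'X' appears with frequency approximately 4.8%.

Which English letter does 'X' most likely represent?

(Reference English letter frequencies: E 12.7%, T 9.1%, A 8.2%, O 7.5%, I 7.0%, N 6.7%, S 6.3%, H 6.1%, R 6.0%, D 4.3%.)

Step 1: The observed frequency is 4.8%.
Step 2: Compare with English frequencies:
  E: 12.7% (difference: 7.9%)
  T: 9.1% (difference: 4.3%)
  A: 8.2% (difference: 3.4%)
  O: 7.5% (difference: 2.7%)
  I: 7.0% (difference: 2.2%)
  N: 6.7% (difference: 1.9%)
  S: 6.3% (difference: 1.5%)
  H: 6.1% (difference: 1.3%)
  R: 6.0% (difference: 1.2%)
  D: 4.3% (difference: 0.5%) <-- closest
Step 3: 'X' most likely represents 'D' (frequency 4.3%).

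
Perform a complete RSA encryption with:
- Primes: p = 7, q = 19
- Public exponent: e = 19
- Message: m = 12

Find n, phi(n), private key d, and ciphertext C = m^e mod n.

Step 1: n = 7 * 19 = 133.
Step 2: phi(n) = (7-1)(19-1) = 6 * 18 = 108.
Step 3: Find d = 19^(-1) mod 108 = 91.
  Verify: 19 * 91 = 1729 = 1 (mod 108).
Step 4: C = 12^19 mod 133 = 12.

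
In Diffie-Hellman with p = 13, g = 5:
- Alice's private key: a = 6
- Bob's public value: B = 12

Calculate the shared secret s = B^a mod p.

Step 1: s = B^a mod p = 12^6 mod 13.
  12^1 mod 13 = 12
  12^2 mod 13 = (12 * 12) mod 13 = 1
  12^3 mod 13 = (1 * 12) mod 13 = 12
  12^4 mod 13 = (12 * 12) mod 13 = 1
  12^5 mod 13 = (1 * 12) mod 13 = 12
  12^6 mod 13 = (12 * 12) mod 13 = 1
Result: shared secret = 1.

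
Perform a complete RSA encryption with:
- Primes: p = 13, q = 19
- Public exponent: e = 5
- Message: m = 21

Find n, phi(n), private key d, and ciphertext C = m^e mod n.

Step 1: n = 13 * 19 = 247.
Step 2: phi(n) = (13-1)(19-1) = 12 * 18 = 216.
Step 3: Find d = 5^(-1) mod 216 = 173.
  Verify: 5 * 173 = 865 = 1 (mod 216).
Step 4: C = 21^5 mod 247 = 203.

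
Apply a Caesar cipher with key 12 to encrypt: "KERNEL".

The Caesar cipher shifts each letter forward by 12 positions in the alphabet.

Step 1: For each letter, shift forward by 12 positions (mod 26).
  K (position 10) -> position (10+12) mod 26 = 22 -> W
  E (position 4) -> position (4+12) mod 26 = 16 -> Q
  R (position 17) -> position (17+12) mod 26 = 3 -> D
  N (position 13) -> position (13+12) mod 26 = 25 -> Z
  E (position 4) -> position (4+12) mod 26 = 16 -> Q
  L (position 11) -> position (11+12) mod 26 = 23 -> X
Result: WQDZQX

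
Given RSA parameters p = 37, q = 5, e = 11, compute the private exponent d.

Step 1: n = 37 * 5 = 185.
Step 2: phi(n) = 36 * 4 = 144.
Step 3: Find d such that 11 * d = 1 (mod 144).
Step 4: d = 11^(-1) mod 144 = 131.
Verification: 11 * 131 = 1441 = 10 * 144 + 1.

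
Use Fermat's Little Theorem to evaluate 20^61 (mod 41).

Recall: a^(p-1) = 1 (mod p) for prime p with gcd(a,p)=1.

Step 1: Since 41 is prime, by Fermat's Little Theorem: 20^40 = 1 (mod 41).
Step 2: Reduce exponent: 61 mod 40 = 21.
Step 3: So 20^61 = 20^21 (mod 41).
Step 4: 20^21 mod 41 = 20.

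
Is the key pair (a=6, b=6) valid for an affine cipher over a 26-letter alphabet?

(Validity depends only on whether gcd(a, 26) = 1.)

Step 1: Compute gcd(6, 26).
Step 2: gcd(6, 26) = 2.
Since gcd = 2 != 1, 6 shares a common factor with 26, so it cannot be used.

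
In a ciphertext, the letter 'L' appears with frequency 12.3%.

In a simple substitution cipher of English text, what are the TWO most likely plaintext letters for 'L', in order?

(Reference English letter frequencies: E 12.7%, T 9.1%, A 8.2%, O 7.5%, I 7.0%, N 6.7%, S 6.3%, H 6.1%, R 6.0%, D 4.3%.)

Step 1: Observed frequency of 'L' is 12.3%.
Step 2: Compute distances to each reference frequency and sort:
  E (12.7%): difference = 0.4% <-- BEST
  T (9.1%): difference = 3.2% <-- RUNNER-UP
  A (8.2%): difference = 4.1%
  O (7.5%): difference = 4.8%
  I (7.0%): difference = 5.3%
Step 3: Most likely is 'E' (12.7%, diff 0.4%); second most likely is 'T' (9.1%, diff 3.2%).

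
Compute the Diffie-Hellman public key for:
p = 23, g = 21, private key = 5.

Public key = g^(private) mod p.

Step 1: A = g^a mod p = 21^5 mod 23.
  21^1 mod 23 = 21
  21^2 mod 23 = (21 * 21) mod 23 = 4
  21^3 mod 23 = (4 * 21) mod 23 = 15
  21^4 mod 23 = (15 * 21) mod 23 = 16
  21^5 mod 23 = (16 * 21) mod 23 = 14
Result: A = 14.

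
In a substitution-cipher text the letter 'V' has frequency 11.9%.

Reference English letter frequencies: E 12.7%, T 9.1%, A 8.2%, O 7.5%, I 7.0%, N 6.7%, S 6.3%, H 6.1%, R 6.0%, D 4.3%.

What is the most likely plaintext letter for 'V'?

Step 1: The observed frequency is 11.9%.
Step 2: Compare with English frequencies:
  E: 12.7% (difference: 0.8%) <-- closest
  T: 9.1% (difference: 2.8%)
  A: 8.2% (difference: 3.7%)
  O: 7.5% (difference: 4.4%)
  I: 7.0% (difference: 4.9%)
  N: 6.7% (difference: 5.2%)
  S: 6.3% (difference: 5.6%)
  H: 6.1% (difference: 5.8%)
  R: 6.0% (difference: 5.9%)
  D: 4.3% (difference: 7.6%)
Step 3: 'V' most likely represents 'E' (frequency 12.7%).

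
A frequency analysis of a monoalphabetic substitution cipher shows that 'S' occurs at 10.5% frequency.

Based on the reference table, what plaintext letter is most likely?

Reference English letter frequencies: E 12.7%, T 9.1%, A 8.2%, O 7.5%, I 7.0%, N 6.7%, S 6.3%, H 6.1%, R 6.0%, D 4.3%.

Step 1: The observed frequency is 10.5%.
Step 2: Compare with English frequencies:
  E: 12.7% (difference: 2.2%)
  T: 9.1% (difference: 1.4%) <-- closest
  A: 8.2% (difference: 2.3%)
  O: 7.5% (difference: 3.0%)
  I: 7.0% (difference: 3.5%)
  N: 6.7% (difference: 3.8%)
  S: 6.3% (difference: 4.2%)
  H: 6.1% (difference: 4.4%)
  R: 6.0% (difference: 4.5%)
  D: 4.3% (difference: 6.2%)
Step 3: 'S' most likely represents 'T' (frequency 9.1%).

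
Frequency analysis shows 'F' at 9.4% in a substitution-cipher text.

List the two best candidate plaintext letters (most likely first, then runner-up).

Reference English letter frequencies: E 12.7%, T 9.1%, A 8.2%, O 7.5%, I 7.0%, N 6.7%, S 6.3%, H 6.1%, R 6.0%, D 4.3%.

Step 1: Observed frequency of 'F' is 9.4%.
Step 2: Compute distances to each reference frequency and sort:
  T (9.1%): difference = 0.3% <-- BEST
  A (8.2%): difference = 1.2% <-- RUNNER-UP
  O (7.5%): difference = 1.9%
  I (7.0%): difference = 2.4%
  N (6.7%): difference = 2.7%
Step 3: Most likely is 'T' (9.1%, diff 0.3%); second most likely is 'A' (8.2%, diff 1.2%).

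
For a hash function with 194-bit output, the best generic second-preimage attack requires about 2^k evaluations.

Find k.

Step 1: The hash has a 194-bit output.
Step 2: Second-preimage resistance means: given a specific input x, it should be infeasible to find a different y with h(y) = h(x).
With a 194-bit output, a generic search for a second preimage costs about 2^194 evaluations (each trial matches the fixed target with probability 2^-194).
Step 3: Security level = 194 bits.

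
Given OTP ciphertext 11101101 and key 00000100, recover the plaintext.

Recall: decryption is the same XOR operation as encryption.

Step 1: XOR ciphertext with key:
  Ciphertext: 11101101
  Key:        00000100
  XOR:        11101001
Step 2: Plaintext = 11101001 = 233 in decimal.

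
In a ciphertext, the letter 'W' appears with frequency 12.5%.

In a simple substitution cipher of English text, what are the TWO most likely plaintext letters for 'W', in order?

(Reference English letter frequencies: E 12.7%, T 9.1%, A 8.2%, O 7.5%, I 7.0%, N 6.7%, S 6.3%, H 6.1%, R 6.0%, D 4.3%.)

Step 1: Observed frequency of 'W' is 12.5%.
Step 2: Compute distances to each reference frequency and sort:
  E (12.7%): difference = 0.2% <-- BEST
  T (9.1%): difference = 3.4% <-- RUNNER-UP
  A (8.2%): difference = 4.3%
  O (7.5%): difference = 5.0%
  I (7.0%): difference = 5.5%
Step 3: Most likely is 'E' (12.7%, diff 0.2%); second most likely is 'T' (9.1%, diff 3.4%).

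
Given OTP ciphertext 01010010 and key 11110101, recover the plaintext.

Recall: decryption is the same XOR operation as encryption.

Step 1: XOR ciphertext with key:
  Ciphertext: 01010010
  Key:        11110101
  XOR:        10100111
Step 2: Plaintext = 10100111 = 167 in decimal.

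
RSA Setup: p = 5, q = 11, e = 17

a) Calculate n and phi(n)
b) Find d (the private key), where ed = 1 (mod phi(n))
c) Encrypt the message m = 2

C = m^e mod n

Step 1: n = 5 * 11 = 55.
Step 2: phi(n) = (5-1)(11-1) = 4 * 10 = 40.
Step 3: Find d = 17^(-1) mod 40 = 33.
  Verify: 17 * 33 = 561 = 1 (mod 40).
Step 4: C = 2^17 mod 55 = 7.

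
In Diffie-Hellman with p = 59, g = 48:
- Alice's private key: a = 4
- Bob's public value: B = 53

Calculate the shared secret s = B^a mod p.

Step 1: s = B^a mod p = 53^4 mod 59.
  53^1 mod 59 = 53
  53^2 mod 59 = (53 * 53) mod 59 = 36
  53^3 mod 59 = (36 * 53) mod 59 = 20
  53^4 mod 59 = (20 * 53) mod 59 = 57
Result: shared secret = 57.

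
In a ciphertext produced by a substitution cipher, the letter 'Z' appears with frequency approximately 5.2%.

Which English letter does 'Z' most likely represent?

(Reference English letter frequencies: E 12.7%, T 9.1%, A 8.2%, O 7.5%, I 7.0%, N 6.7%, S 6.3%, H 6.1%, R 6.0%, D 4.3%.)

Step 1: The observed frequency is 5.2%.
Step 2: Compare with English frequencies:
  E: 12.7% (difference: 7.5%)
  T: 9.1% (difference: 3.9%)
  A: 8.2% (difference: 3.0%)
  O: 7.5% (difference: 2.3%)
  I: 7.0% (difference: 1.8%)
  N: 6.7% (difference: 1.5%)
  S: 6.3% (difference: 1.1%)
  H: 6.1% (difference: 0.9%)
  R: 6.0% (difference: 0.8%) <-- closest
  D: 4.3% (difference: 0.9%)
Step 3: 'Z' most likely represents 'R' (frequency 6.0%).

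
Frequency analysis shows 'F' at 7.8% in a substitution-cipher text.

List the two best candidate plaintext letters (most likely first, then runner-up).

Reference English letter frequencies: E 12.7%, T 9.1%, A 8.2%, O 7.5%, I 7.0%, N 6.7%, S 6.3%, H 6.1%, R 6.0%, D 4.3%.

Step 1: Observed frequency of 'F' is 7.8%.
Step 2: Compute distances to each reference frequency and sort:
  O (7.5%): difference = 0.3% <-- BEST
  A (8.2%): difference = 0.4% <-- RUNNER-UP
  I (7.0%): difference = 0.8%
  N (6.7%): difference = 1.1%
  T (9.1%): difference = 1.3%
Step 3: Most likely is 'O' (7.5%, diff 0.3%); second most likely is 'A' (8.2%, diff 0.4%).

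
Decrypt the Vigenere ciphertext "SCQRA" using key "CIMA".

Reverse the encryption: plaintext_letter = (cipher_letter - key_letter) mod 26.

Step 1: Extend key: CIMAC
Step 2: Decrypt each letter (c - k) mod 26:
  S(18) - C(2) = (18-2) mod 26 = 16 = Q
  C(2) - I(8) = (2-8) mod 26 = 20 = U
  Q(16) - M(12) = (16-12) mod 26 = 4 = E
  R(17) - A(0) = (17-0) mod 26 = 17 = R
  A(0) - C(2) = (0-2) mod 26 = 24 = Y
Plaintext: QUERY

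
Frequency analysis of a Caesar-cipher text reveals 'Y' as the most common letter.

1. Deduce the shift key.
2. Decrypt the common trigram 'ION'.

Step 1: In English, 'E' is the most frequent letter (12.7%).
Step 2: The most frequent ciphertext letter is 'Y' (position 24).
Step 3: Shift = (24 - 4) mod 26 = 20.
Step 4: Decrypt 'ION' by shifting back 20:
  I -> O
  O -> U
  N -> T
Step 5: 'ION' decrypts to 'OUT'.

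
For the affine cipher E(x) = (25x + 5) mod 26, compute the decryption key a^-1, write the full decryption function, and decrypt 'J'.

Step 1: Find a^-1, the modular inverse of 25 mod 26.
Step 2: We need 25 * a^-1 = 1 (mod 26).
Step 3: 25 * 25 = 625 = 24 * 26 + 1, so a^-1 = 25.
Step 4: D(y) = 25(y - 5) mod 26.
Step 5: Apply to 'J' (y = 9): D(9) = 25 * (9 - 5) mod 26 = 25 * 4 mod 26 = 22 -> 'W'.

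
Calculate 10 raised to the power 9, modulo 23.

Step 1: Compute 10^9 mod 23 step by step, reducing modulo 23 at each step.
  10^1 mod 23 = 10
  10^2 mod 23 = (10 * 10) mod 23 = 8
  10^3 mod 23 = (8 * 10) mod 23 = 11
  10^4 mod 23 = (11 * 10) mod 23 = 18
  10^5 mod 23 = (18 * 10) mod 23 = 19
  10^6 mod 23 = (19 * 10) mod 23 = 6
  10^7 mod 23 = (6 * 10) mod 23 = 14
  10^8 mod 23 = (14 * 10) mod 23 = 2
  10^9 mod 23 = (2 * 10) mod 23 = 20
Step 2: Result = 20.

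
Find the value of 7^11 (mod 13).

Step 1: Compute 7^11 mod 13 step by step, reducing modulo 13 at each step.
  7^1 mod 13 = 7
  7^2 mod 13 = (7 * 7) mod 13 = 10
  7^3 mod 13 = (10 * 7) mod 13 = 5
  7^4 mod 13 = (5 * 7) mod 13 = 9
  7^5 mod 13 = (9 * 7) mod 13 = 11
  7^6 mod 13 = (11 * 7) mod 13 = 12
  7^7 mod 13 = (12 * 7) mod 13 = 6
  7^8 mod 13 = (6 * 7) mod 13 = 3
  7^9 mod 13 = (3 * 7) mod 13 = 8
  7^10 mod 13 = (8 * 7) mod 13 = 4
  7^11 mod 13 = (4 * 7) mod 13 = 2
Step 2: Result = 2.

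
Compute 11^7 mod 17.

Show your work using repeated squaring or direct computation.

Step 1: Compute 11^7 mod 17 step by step, reducing modulo 17 at each step.
  11^1 mod 17 = 11
  11^2 mod 17 = (11 * 11) mod 17 = 2
  11^3 mod 17 = (2 * 11) mod 17 = 5
  11^4 mod 17 = (5 * 11) mod 17 = 4
  11^5 mod 17 = (4 * 11) mod 17 = 10
  11^6 mod 17 = (10 * 11) mod 17 = 8
  11^7 mod 17 = (8 * 11) mod 17 = 3
Step 2: Result = 3.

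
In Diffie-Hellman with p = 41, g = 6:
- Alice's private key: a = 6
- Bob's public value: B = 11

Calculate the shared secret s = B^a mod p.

Step 1: s = B^a mod p = 11^6 mod 41.
  11^1 mod 41 = 11
  11^2 mod 41 = (11 * 11) mod 41 = 39
  11^3 mod 41 = (39 * 11) mod 41 = 19
  11^4 mod 41 = (19 * 11) mod 41 = 4
  11^5 mod 41 = (4 * 11) mod 41 = 3
  11^6 mod 41 = (3 * 11) mod 41 = 33
Result: shared secret = 33.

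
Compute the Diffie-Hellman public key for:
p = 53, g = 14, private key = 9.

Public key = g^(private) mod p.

Step 1: A = g^a mod p = 14^9 mod 53.
  14^1 mod 53 = 14
  14^2 mod 53 = (14 * 14) mod 53 = 37
  14^3 mod 53 = (37 * 14) mod 53 = 41
  14^4 mod 53 = (41 * 14) mod 53 = 44
  14^5 mod 53 = (44 * 14) mod 53 = 33
  14^6 mod 53 = (33 * 14) mod 53 = 38
  14^7 mod 53 = (38 * 14) mod 53 = 2
  14^8 mod 53 = (2 * 14) mod 53 = 28
  14^9 mod 53 = (28 * 14) mod 53 = 21
Result: A = 21.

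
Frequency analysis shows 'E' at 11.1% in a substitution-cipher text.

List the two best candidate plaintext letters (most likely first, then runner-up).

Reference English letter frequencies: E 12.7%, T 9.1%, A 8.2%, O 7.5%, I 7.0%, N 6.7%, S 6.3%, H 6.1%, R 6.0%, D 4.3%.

Step 1: Observed frequency of 'E' is 11.1%.
Step 2: Compute distances to each reference frequency and sort:
  E (12.7%): difference = 1.6% <-- BEST
  T (9.1%): difference = 2.0% <-- RUNNER-UP
  A (8.2%): difference = 2.9%
  O (7.5%): difference = 3.6%
  I (7.0%): difference = 4.1%
Step 3: Most likely is 'E' (12.7%, diff 1.6%); second most likely is 'T' (9.1%, diff 2.0%).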